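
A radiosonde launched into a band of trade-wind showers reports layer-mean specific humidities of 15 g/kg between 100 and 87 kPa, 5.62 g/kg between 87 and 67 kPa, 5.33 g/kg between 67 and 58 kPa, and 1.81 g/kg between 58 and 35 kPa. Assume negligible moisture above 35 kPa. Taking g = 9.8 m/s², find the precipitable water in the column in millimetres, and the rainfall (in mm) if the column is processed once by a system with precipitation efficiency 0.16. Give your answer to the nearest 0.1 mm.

Precipitable water is the column-integrated vapour mass per unit area: PW = (1/g) Σ q̄ Δp, with q in kg/kg and Δp in Pa (1 kg/m² of water = 1 mm).
Layer 100–87 kPa: Δp = 130 hPa = 13000 Pa, q̄ = 0.015 kg/kg → 0.015 × 13000 / 9.8 = 19.90 mm
Layer 87–67 kPa: Δp = 200 hPa = 20000 Pa, q̄ = 0.00562 kg/kg → 0.00562 × 20000 / 9.8 = 11.47 mm
Layer 67–58 kPa: Δp = 90 hPa = 9000 Pa, q̄ = 0.00533 kg/kg → 0.00533 × 9000 / 9.8 = 4.89 mm
Layer 58–35 kPa: Δp = 230 hPa = 23000 Pa, q̄ = 0.00181 kg/kg → 0.00181 × 23000 / 9.8 = 4.25 mm
PW = 19.90 + 11.47 + 4.89 + 4.25 = 40.51 ≈ 40.5 mm.
Rainfall = ε × PW = 0.16 × 40.5 = 6.5 mm.

PW ≈ 40.5 mm; rainfall ≈ 6.5 mm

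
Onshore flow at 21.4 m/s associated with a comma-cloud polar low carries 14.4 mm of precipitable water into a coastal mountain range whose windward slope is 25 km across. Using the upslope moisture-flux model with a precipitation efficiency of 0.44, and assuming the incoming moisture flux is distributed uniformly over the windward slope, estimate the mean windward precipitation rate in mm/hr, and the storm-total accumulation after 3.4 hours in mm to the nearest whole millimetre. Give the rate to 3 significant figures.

R ≈ 19.5 mm/hr; total ≈ 66 mm

Incoming column moisture flux per unit ridge length: F = V × PW = 21.4 × 14.4 = 308.16 mm·m/s.
Spread over the 25 km slope with efficiency ε = 0.44: R = ε·F/W = 0.44 × 308.16 / 25000 m = 5.424e-03 mm/s.
R = 5.424e-03 × 3600 = 19.5 mm/hr.
Over 3.4 h: total = 19.5 × 3.4 = 66.3 ≈ 66 mm.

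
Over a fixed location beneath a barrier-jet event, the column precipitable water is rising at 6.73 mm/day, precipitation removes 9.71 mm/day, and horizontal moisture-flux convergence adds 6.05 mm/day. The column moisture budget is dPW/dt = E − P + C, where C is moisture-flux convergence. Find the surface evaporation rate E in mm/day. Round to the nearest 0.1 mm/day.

E ≈ 10.4 mm/day

dPW/dt = +6.73 mm/day.
E = dPW/dt + P − C = (+6.73) + 9.71 − (6.05) = 10.4 mm/day.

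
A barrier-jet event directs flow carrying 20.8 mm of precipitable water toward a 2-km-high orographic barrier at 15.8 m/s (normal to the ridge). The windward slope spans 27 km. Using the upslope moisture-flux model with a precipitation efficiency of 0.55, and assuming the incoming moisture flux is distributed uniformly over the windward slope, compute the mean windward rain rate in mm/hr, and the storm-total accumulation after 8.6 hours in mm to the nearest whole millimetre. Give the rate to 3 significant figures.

R ≈ 24.1 mm/hr; total ≈ 207 mm

Incoming column moisture flux per unit ridge length: F = V × PW = 15.8 × 20.8 = 328.64 mm·m/s.
Spread over the 27 km slope with efficiency ε = 0.55: R = ε·F/W = 0.55 × 328.64 / 27000 m = 6.695e-03 mm/s.
R = 6.695e-03 × 3600 = 24.1 mm/hr.
Over 8.6 h: total = 24.1 × 8.6 = 207.26 ≈ 207 mm.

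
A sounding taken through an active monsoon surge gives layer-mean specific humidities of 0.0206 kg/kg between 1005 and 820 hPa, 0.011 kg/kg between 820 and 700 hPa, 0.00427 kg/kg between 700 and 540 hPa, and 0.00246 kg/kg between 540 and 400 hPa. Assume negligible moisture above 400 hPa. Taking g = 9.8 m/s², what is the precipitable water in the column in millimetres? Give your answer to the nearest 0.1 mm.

Precipitable water is the column-integrated vapour mass per unit area: PW = (1/g) Σ q̄ Δp, with q in kg/kg and Δp in Pa (1 kg/m² of water = 1 mm).
Layer 1005–820 hPa: Δp = 185 hPa = 18500 Pa, q̄ = 0.0206 kg/kg → 0.0206 × 18500 / 9.8 = 38.89 mm
Layer 820–700 hPa: Δp = 120 hPa = 12000 Pa, q̄ = 0.011 kg/kg → 0.011 × 12000 / 9.8 = 13.47 mm
Layer 700–540 hPa: Δp = 160 hPa = 16000 Pa, q̄ = 0.00427 kg/kg → 0.00427 × 16000 / 9.8 = 6.97 mm
Layer 540–400 hPa: Δp = 140 hPa = 14000 Pa, q̄ = 0.00246 kg/kg → 0.00246 × 14000 / 9.8 = 3.51 mm
PW = 38.89 + 13.47 + 6.97 + 3.51 = 62.84 ≈ 62.8 mm.

PW ≈ 62.8 mm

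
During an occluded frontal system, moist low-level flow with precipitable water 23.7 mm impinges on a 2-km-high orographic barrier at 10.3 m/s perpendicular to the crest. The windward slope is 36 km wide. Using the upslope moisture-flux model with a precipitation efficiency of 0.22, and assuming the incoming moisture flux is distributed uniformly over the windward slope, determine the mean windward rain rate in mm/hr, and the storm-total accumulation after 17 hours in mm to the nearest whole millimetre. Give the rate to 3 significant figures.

Incoming column moisture flux per unit ridge length: F = V × PW = 10.3 × 23.7 = 244.11 mm·m/s.
Spread over the 36 km slope with efficiency ε = 0.22: R = ε·F/W = 0.22 × 244.11 / 36000 m = 1.492e-03 mm/s.
R = 1.492e-03 × 3600 = 5.37 mm/hr.
Over 17 h: total = 5.37 × 17 = 91.29 ≈ 91 mm.

R ≈ 5.37 mm/hr; total ≈ 91 mm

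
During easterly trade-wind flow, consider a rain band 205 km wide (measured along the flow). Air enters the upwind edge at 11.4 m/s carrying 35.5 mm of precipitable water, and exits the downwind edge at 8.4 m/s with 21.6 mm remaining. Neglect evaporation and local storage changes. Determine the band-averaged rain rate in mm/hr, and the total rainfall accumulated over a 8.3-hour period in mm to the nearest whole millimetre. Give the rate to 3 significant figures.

R ≈ 3.92 mm/hr; total ≈ 33 mm

Column moisture flux per unit crosswind length is F = V × PW.
Inflow: F_in = 11.4 × 35.5 = 404.7 mm·m/s
Outflow: F_out = 8.4 × 21.6 = 181.44 mm·m/s
Steady-state rate R = (F_in − F_out)/L = (404.7 − 181.44) / 205000 m = 1.089e-03 mm/s.
R = 1.089e-03 × 3600 = 3.92 mm/hr.
Over 8.3 h: total = 3.92 × 8.3 = 32.536 ≈ 33 mm.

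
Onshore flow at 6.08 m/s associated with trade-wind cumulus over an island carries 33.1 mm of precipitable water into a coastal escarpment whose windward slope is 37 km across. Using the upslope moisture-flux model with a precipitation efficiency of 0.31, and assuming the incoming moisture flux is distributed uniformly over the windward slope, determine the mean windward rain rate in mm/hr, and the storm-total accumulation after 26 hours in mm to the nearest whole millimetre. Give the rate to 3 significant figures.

R ≈ 6.07 mm/hr; total ≈ 158 mm

Incoming column moisture flux per unit ridge length: F = V × PW = 6.08 × 33.1 = 201.248 mm·m/s.
Spread over the 37 km slope with efficiency ε = 0.31: R = ε·F/W = 0.31 × 201.248 / 37000 m = 1.686e-03 mm/s.
R = 1.686e-03 × 3600 = 6.07 mm/hr.
Over 26 h: total = 6.07 × 26 = 157.82 ≈ 158 mm.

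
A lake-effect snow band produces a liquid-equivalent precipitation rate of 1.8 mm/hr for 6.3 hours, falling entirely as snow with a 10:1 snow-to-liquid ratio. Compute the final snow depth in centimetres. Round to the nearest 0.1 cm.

snow depth ≈ 11.3 cm

Liquid-equivalent depth = 1.8 × 6.3 = 11.34 mm.
Snow depth = 11.34 mm × 10 = 113.4 mm = 11.3 cm.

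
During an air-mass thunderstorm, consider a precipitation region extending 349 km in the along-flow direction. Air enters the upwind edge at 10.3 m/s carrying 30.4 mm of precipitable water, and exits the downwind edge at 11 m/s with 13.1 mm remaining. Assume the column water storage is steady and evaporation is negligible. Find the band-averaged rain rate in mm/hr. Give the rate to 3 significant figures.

Column moisture flux per unit crosswind length is F = V × PW.
Inflow: F_in = 10.3 × 30.4 = 313.12 mm·m/s
Outflow: F_out = 11 × 13.1 = 144.1 mm·m/s
Steady-state rate R = (F_in − F_out)/L = (313.12 − 144.1) / 349000 m = 4.843e-04 mm/s.
R = 4.843e-04 × 3600 = 1.74 mm/hr.

R ≈ 1.74 mm/hr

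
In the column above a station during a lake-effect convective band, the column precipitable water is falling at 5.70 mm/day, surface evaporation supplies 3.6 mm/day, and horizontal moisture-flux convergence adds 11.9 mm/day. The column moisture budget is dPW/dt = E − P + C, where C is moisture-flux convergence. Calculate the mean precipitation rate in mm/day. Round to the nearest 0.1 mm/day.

P ≈ 21.2 mm/day

dPW/dt = -5.70 mm/day.
P = E + C − dPW/dt = 3.6 + (11.9) − (-5.70) = 21.2 mm/day.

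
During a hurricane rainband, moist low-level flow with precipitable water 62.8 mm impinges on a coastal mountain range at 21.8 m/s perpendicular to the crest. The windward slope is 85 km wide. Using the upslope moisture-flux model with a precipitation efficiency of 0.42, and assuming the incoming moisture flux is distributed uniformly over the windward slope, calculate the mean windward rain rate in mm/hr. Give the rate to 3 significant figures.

Incoming column moisture flux per unit ridge length: F = V × PW = 21.8 × 62.8 = 1369.04 mm·m/s.
Spread over the 85 km slope with efficiency ε = 0.42: R = ε·F/W = 0.42 × 1369.04 / 85000 m = 6.765e-03 mm/s.
R = 6.765e-03 × 3600 = 24.4 mm/hr.

R ≈ 24.4 mm/hr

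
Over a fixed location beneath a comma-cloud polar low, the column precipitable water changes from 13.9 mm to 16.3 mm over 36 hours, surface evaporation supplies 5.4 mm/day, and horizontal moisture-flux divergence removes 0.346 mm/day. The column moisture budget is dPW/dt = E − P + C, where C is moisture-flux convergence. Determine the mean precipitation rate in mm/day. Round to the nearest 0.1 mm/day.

P ≈ 3.5 mm/day

dPW/dt = (16.3 − 13.9) mm / (36/24 day) = +1.600 mm/day.
P = E + C − dPW/dt = 5.4 + (-0.346) − (+1.600) = 3.5 mm/day.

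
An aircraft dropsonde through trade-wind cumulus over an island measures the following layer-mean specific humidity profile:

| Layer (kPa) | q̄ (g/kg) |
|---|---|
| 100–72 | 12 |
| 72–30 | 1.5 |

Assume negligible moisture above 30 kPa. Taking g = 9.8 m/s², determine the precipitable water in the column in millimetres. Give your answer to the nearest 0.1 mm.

Precipitable water is the column-integrated vapour mass per unit area: PW = (1/g) Σ q̄ Δp, with q in kg/kg and Δp in Pa (1 kg/m² of water = 1 mm).
Layer 100–72 kPa: Δp = 280 hPa = 28000 Pa, q̄ = 0.012 kg/kg → 0.012 × 28000 / 9.8 = 34.29 mm
Layer 72–30 kPa: Δp = 420 hPa = 42000 Pa, q̄ = 0.0015 kg/kg → 0.0015 × 42000 / 9.8 = 6.43 mm
PW = 34.29 + 6.43 = 40.72 ≈ 40.7 mm.

PW ≈ 40.7 mm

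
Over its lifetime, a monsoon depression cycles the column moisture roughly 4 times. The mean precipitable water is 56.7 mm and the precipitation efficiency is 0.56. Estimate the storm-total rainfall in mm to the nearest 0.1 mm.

rainfall ≈ 127.0 mm

Each cycle deposits ε × PW = 0.56 × 56.7 = 31.752 mm.
Over 4 cycles: 4 × 31.752 = 127.0 mm.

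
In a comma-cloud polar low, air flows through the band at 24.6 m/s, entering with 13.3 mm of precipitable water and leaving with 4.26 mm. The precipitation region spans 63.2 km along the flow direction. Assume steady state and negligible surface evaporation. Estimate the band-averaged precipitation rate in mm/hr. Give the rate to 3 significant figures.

Column moisture flux per unit crosswind length is F = V × PW.
Inflow: F_in = 24.6 × 13.3 = 327.18 mm·m/s
Outflow: F_out = 24.6 × 4.26 = 104.796 mm·m/s
Steady-state rate R = (F_in − F_out)/L = (327.18 − 104.796) / 63200 m = 3.519e-03 mm/s.
R = 3.519e-03 × 3600 = 12.7 mm/hr.

R ≈ 12.7 mm/hr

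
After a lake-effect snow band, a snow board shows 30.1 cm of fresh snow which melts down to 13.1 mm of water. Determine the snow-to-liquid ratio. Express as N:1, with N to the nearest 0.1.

ratio ≈ 23.0

Ratio = snow depth / SWE = 301 mm / 13.1 mm = 23.0, i.e. 23.0:1.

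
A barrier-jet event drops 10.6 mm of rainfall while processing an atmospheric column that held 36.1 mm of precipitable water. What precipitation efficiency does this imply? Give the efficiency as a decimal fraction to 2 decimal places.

ε ≈ 0.29

ε = rainfall / PW = 10.6 / 36.1 = 0.29.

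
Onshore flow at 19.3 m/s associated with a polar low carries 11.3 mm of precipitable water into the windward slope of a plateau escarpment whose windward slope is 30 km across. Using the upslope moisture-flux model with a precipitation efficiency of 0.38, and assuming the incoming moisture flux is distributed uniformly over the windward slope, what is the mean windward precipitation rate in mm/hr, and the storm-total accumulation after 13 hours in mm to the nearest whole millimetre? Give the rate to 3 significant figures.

Incoming column moisture flux per unit ridge length: F = V × PW = 19.3 × 11.3 = 218.09 mm·m/s.
Spread over the 30 km slope with efficiency ε = 0.38: R = ε·F/W = 0.38 × 218.09 / 30000 m = 2.762e-03 mm/s.
R = 2.762e-03 × 3600 = 9.94 mm/hr.
Over 13 h: total = 9.94 × 13 = 129.22 ≈ 129 mm.

R ≈ 9.94 mm/hr; total ≈ 129 mm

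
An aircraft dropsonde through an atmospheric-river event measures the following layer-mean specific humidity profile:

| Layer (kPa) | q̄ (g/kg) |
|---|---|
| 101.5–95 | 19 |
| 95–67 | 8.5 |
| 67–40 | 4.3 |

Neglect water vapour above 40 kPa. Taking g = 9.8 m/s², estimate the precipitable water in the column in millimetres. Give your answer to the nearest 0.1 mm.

PW ≈ 48.7 mm

Precipitable water is the column-integrated vapour mass per unit area: PW = (1/g) Σ q̄ Δp, with q in kg/kg and Δp in Pa (1 kg/m² of water = 1 mm).
Layer 101.5–95 kPa: Δp = 65 hPa = 6500 Pa, q̄ = 0.019 kg/kg → 0.019 × 6500 / 9.8 = 12.60 mm
Layer 95–67 kPa: Δp = 280 hPa = 28000 Pa, q̄ = 0.0085 kg/kg → 0.0085 × 28000 / 9.8 = 24.29 mm
Layer 67–40 kPa: Δp = 270 hPa = 27000 Pa, q̄ = 0.0043 kg/kg → 0.0043 × 27000 / 9.8 = 11.85 mm
PW = 12.60 + 24.29 + 11.85 = 48.74 ≈ 48.7 mm.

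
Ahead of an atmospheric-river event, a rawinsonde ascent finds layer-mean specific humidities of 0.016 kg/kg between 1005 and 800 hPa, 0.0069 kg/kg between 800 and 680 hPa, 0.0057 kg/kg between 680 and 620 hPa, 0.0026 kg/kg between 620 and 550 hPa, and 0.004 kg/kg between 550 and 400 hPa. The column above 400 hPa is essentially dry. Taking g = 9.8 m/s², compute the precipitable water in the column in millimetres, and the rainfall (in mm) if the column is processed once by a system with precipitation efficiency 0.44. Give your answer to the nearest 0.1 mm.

PW ≈ 53.4 mm; rainfall ≈ 23.5 mm

Precipitable water is the column-integrated vapour mass per unit area: PW = (1/g) Σ q̄ Δp, with q in kg/kg and Δp in Pa (1 kg/m² of water = 1 mm).
Layer 1005–800 hPa: Δp = 205 hPa = 20500 Pa, q̄ = 0.016 kg/kg → 0.016 × 20500 / 9.8 = 33.47 mm
Layer 800–680 hPa: Δp = 120 hPa = 12000 Pa, q̄ = 0.0069 kg/kg → 0.0069 × 12000 / 9.8 = 8.45 mm
Layer 680–620 hPa: Δp = 60 hPa = 6000 Pa, q̄ = 0.0057 kg/kg → 0.0057 × 6000 / 9.8 = 3.49 mm
Layer 620–550 hPa: Δp = 70 hPa = 7000 Pa, q̄ = 0.0026 kg/kg → 0.0026 × 7000 / 9.8 = 1.86 mm
Layer 550–400 hPa: Δp = 150 hPa = 15000 Pa, q̄ = 0.004 kg/kg → 0.004 × 15000 / 9.8 = 6.12 mm
PW = 33.47 + 8.45 + 3.49 + 1.86 + 6.12 = 53.39 ≈ 53.4 mm.
Rainfall = ε × PW = 0.44 × 53.4 = 23.5 mm.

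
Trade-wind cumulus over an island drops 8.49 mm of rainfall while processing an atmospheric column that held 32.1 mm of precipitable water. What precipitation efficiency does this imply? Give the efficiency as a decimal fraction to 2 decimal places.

ε = rainfall / PW = 8.49 / 32.1 = 0.26.

ε ≈ 0.26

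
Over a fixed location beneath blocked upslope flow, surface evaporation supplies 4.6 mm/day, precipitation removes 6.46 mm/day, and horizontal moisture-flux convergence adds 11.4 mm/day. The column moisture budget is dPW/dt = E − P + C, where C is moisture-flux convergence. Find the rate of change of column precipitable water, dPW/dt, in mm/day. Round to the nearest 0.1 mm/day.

dPW/dt ≈ 9.5 mm/day

dPW/dt = E − P + C = 4.6 − 6.46 + (11.4) = 9.5 mm/day.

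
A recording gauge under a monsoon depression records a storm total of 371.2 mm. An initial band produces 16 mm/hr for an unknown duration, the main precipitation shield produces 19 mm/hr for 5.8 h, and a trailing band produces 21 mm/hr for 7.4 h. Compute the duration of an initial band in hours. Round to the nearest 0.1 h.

duration ≈ 6.6 h

Known phases: 19 × 5.8 + 21 × 7.4 = 110.2 + 155.4 = 265.6 mm.
Remaining depth = 371.2 − 265.6 = 105.6 mm.
Duration = 105.6 / 16 = 6.6 h.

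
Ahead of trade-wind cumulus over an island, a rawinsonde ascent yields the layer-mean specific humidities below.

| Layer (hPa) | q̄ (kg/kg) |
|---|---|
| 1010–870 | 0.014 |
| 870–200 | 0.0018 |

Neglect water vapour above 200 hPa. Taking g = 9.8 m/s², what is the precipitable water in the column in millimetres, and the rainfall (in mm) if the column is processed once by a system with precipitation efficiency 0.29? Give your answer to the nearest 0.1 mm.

Precipitable water is the column-integrated vapour mass per unit area: PW = (1/g) Σ q̄ Δp, with q in kg/kg and Δp in Pa (1 kg/m² of water = 1 mm).
Layer 1010–870 hPa: Δp = 140 hPa = 14000 Pa, q̄ = 0.014 kg/kg → 0.014 × 14000 / 9.8 = 20.00 mm
Layer 870–200 hPa: Δp = 670 hPa = 67000 Pa, q̄ = 0.0018 kg/kg → 0.0018 × 67000 / 9.8 = 12.31 mm
PW = 20.00 + 12.31 = 32.31 ≈ 32.3 mm.
Rainfall = ε × PW = 0.29 × 32.3 = 9.4 mm.

PW ≈ 32.3 mm; rainfall ≈ 9.4 mm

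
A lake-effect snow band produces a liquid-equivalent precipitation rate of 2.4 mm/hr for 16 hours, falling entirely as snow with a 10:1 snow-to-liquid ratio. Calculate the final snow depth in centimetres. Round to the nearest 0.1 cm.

snow depth ≈ 38.4 cm

Liquid-equivalent depth = 2.4 × 16 = 38.4 mm.
Snow depth = 38.4 mm × 10 = 384 mm = 38.4 cm.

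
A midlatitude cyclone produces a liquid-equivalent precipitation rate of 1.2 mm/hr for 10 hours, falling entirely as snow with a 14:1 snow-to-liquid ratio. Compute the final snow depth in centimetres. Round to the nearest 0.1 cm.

snow depth ≈ 16.8 cm

Liquid-equivalent depth = 1.2 × 10 = 12 mm.
Snow depth = 12 mm × 14 = 168 mm = 16.8 cm.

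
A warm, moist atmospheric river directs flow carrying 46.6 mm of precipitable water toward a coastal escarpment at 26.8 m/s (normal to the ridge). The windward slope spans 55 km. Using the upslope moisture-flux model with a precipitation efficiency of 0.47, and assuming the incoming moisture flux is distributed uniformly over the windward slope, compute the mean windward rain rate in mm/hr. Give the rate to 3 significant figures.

R ≈ 38.4 mm/hr

Incoming column moisture flux per unit ridge length: F = V × PW = 26.8 × 46.6 = 1248.88 mm·m/s.
Spread over the 55 km slope with efficiency ε = 0.47: R = ε·F/W = 0.47 × 1248.88 / 55000 m = 1.067e-02 mm/s.
R = 1.067e-02 × 3600 = 38.4 mm/hr.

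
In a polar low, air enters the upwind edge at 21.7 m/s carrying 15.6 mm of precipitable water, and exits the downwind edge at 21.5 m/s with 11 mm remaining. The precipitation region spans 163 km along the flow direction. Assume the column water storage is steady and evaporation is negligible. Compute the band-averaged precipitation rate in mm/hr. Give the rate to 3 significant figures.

Column moisture flux per unit crosswind length is F = V × PW.
Inflow: F_in = 21.7 × 15.6 = 338.52 mm·m/s
Outflow: F_out = 21.5 × 11 = 236.5 mm·m/s
Steady-state rate R = (F_in − F_out)/L = (338.52 − 236.5) / 163000 m = 6.259e-04 mm/s.
R = 6.259e-04 × 3600 = 2.25 mm/hr.

R ≈ 2.25 mm/hr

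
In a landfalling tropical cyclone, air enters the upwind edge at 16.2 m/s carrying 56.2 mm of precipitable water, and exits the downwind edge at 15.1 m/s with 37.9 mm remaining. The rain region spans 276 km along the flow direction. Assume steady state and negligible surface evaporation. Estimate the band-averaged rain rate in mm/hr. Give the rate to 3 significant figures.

R ≈ 4.41 mm/hr

Column moisture flux per unit crosswind length is F = V × PW.
Inflow: F_in = 16.2 × 56.2 = 910.44 mm·m/s
Outflow: F_out = 15.1 × 37.9 = 572.29 mm·m/s
Steady-state rate R = (F_in − F_out)/L = (910.44 − 572.29) / 276000 m = 1.225e-03 mm/s.
R = 1.225e-03 × 3600 = 4.41 mm/hr.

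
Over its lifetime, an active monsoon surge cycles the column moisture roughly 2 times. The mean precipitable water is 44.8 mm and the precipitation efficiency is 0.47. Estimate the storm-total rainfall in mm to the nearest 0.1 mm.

rainfall ≈ 42.1 mm

Each cycle deposits ε × PW = 0.47 × 44.8 = 21.056 mm.
Over 2 cycles: 2 × 21.056 = 42.1 mm.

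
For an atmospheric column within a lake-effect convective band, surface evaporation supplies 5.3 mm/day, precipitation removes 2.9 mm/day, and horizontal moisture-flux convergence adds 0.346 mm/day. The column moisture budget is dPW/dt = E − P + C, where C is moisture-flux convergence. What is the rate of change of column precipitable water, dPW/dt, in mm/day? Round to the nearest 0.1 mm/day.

dPW/dt = E − P + C = 5.3 − 2.9 + (0.346) = 2.7 mm/day.

dPW/dt ≈ 2.7 mm/day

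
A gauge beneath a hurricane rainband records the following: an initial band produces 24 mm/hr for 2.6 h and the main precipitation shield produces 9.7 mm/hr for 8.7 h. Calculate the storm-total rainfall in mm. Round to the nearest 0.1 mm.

Total = Σ Rᵢ Δtᵢ = 24 × 2.6 + 9.7 × 8.7
      = 62.4 + 84.39 = 146.8 mm.

total ≈ 146.8 mm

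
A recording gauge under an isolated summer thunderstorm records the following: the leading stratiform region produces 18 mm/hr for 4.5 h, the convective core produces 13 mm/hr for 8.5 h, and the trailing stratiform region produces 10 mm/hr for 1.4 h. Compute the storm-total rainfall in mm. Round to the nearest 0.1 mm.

Total = Σ Rᵢ Δtᵢ = 18 × 4.5 + 13 × 8.5 + 10 × 1.4
      = 81 + 110.5 + 14 = 205.5 mm.

total ≈ 205.5 mm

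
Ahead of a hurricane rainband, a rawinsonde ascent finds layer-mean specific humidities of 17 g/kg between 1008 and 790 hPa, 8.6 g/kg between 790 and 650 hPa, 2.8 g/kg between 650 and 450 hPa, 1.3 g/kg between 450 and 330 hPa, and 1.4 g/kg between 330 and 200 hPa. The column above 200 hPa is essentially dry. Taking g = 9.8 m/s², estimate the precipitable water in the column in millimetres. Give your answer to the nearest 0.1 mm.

Precipitable water is the column-integrated vapour mass per unit area: PW = (1/g) Σ q̄ Δp, with q in kg/kg and Δp in Pa (1 kg/m² of water = 1 mm).
Layer 1008–790 hPa: Δp = 218 hPa = 21800 Pa, q̄ = 0.017 kg/kg → 0.017 × 21800 / 9.8 = 37.82 mm
Layer 790–650 hPa: Δp = 140 hPa = 14000 Pa, q̄ = 0.0086 kg/kg → 0.0086 × 14000 / 9.8 = 12.29 mm
Layer 650–450 hPa: Δp = 200 hPa = 20000 Pa, q̄ = 0.0028 kg/kg → 0.0028 × 20000 / 9.8 = 5.71 mm
Layer 450–330 hPa: Δp = 120 hPa = 12000 Pa, q̄ = 0.0013 kg/kg → 0.0013 × 12000 / 9.8 = 1.59 mm
Layer 330–200 hPa: Δp = 130 hPa = 13000 Pa, q̄ = 0.0014 kg/kg → 0.0014 × 13000 / 9.8 = 1.86 mm
PW = 37.82 + 12.29 + 5.71 + 1.59 + 1.86 = 59.27 ≈ 59.3 mm.

PW ≈ 59.3 mm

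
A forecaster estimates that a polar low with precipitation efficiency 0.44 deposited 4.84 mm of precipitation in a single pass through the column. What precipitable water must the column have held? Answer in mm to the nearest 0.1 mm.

PW = precipitation / ε = 4.84 / 0.44 = 11.0 mm.

PW ≈ 11.0 mm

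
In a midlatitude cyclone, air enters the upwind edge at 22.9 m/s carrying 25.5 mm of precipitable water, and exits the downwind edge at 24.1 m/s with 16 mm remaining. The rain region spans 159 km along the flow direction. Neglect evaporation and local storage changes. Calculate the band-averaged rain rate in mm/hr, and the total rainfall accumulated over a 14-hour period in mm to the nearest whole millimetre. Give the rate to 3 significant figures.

R ≈ 4.49 mm/hr; total ≈ 63 mm

Column moisture flux per unit crosswind length is F = V × PW.
Inflow: F_in = 22.9 × 25.5 = 583.95 mm·m/s
Outflow: F_out = 24.1 × 16 = 385.6 mm·m/s
Steady-state rate R = (F_in − F_out)/L = (583.95 − 385.6) / 159000 m = 1.247e-03 mm/s.
R = 1.247e-03 × 3600 = 4.49 mm/hr.
Over 14 h: total = 4.49 × 14 = 62.86 ≈ 63 mm.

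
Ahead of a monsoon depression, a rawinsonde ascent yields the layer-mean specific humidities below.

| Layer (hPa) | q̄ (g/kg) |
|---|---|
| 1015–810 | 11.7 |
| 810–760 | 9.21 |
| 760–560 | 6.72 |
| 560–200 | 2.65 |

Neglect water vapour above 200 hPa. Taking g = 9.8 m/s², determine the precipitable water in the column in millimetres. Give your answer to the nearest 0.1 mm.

PW ≈ 52.6 mm

Precipitable water is the column-integrated vapour mass per unit area: PW = (1/g) Σ q̄ Δp, with q in kg/kg and Δp in Pa (1 kg/m² of water = 1 mm).
Layer 1015–810 hPa: Δp = 205 hPa = 20500 Pa, q̄ = 0.0117 kg/kg → 0.0117 × 20500 / 9.8 = 24.47 mm
Layer 810–760 hPa: Δp = 50 hPa = 5000 Pa, q̄ = 0.00921 kg/kg → 0.00921 × 5000 / 9.8 = 4.70 mm
Layer 760–560 hPa: Δp = 200 hPa = 20000 Pa, q̄ = 0.00672 kg/kg → 0.00672 × 20000 / 9.8 = 13.71 mm
Layer 560–200 hPa: Δp = 360 hPa = 36000 Pa, q̄ = 0.00265 kg/kg → 0.00265 × 36000 / 9.8 = 9.73 mm
PW = 24.47 + 4.70 + 13.71 + 9.73 = 52.61 ≈ 52.6 mm.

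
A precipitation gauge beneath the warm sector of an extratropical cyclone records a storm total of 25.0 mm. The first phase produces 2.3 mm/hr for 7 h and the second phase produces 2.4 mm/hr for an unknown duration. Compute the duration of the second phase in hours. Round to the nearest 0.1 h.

duration ≈ 3.7 h

Known phases: 2.3 × 7 = 16.1 mm.
Remaining depth = 25.0 − 16.1 = 8.9 mm.
Duration = 8.9 / 2.4 = 3.7 h.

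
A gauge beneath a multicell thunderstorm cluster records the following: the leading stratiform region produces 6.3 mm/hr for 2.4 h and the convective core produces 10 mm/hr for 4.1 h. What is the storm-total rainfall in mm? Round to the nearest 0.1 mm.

Total = Σ Rᵢ Δtᵢ = 6.3 × 2.4 + 10 × 4.1
      = 15.12 + 41 = 56.1 mm.

total ≈ 56.1 mm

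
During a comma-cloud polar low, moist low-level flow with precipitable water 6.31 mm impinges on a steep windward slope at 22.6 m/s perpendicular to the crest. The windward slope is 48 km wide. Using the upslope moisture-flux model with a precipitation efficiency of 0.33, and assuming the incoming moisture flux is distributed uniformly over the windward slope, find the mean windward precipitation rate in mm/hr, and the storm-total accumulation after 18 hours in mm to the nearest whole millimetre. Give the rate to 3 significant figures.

R ≈ 3.53 mm/hr; total ≈ 64 mm

Incoming column moisture flux per unit ridge length: F = V × PW = 22.6 × 6.31 = 142.606 mm·m/s.
Spread over the 48 km slope with efficiency ε = 0.33: R = ε·F/W = 0.33 × 142.606 / 48000 m = 9.804e-04 mm/s.
R = 9.804e-04 × 3600 = 3.53 mm/hr.
Over 18 h: total = 3.53 × 18 = 63.54 ≈ 64 mm.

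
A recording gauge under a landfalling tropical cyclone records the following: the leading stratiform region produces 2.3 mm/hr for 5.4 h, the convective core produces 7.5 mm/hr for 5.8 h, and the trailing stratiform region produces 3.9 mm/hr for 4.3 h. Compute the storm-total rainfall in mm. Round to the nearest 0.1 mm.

Total = Σ Rᵢ Δtᵢ = 2.3 × 5.4 + 7.5 × 5.8 + 3.9 × 4.3
      = 12.42 + 43.5 + 16.77 = 72.7 mm.

total ≈ 72.7 mm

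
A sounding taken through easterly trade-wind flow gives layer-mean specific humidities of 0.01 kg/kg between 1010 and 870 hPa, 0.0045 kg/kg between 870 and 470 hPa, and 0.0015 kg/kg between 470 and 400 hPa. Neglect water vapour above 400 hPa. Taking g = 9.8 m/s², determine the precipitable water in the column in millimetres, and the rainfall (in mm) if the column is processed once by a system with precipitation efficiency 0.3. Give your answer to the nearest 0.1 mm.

PW ≈ 33.7 mm; rainfall ≈ 10.1 mm

Precipitable water is the column-integrated vapour mass per unit area: PW = (1/g) Σ q̄ Δp, with q in kg/kg and Δp in Pa (1 kg/m² of water = 1 mm).
Layer 1010–870 hPa: Δp = 140 hPa = 14000 Pa, q̄ = 0.01 kg/kg → 0.01 × 14000 / 9.8 = 14.29 mm
Layer 870–470 hPa: Δp = 400 hPa = 40000 Pa, q̄ = 0.0045 kg/kg → 0.0045 × 40000 / 9.8 = 18.37 mm
Layer 470–400 hPa: Δp = 70 hPa = 7000 Pa, q̄ = 0.0015 kg/kg → 0.0015 × 7000 / 9.8 = 1.07 mm
PW = 14.29 + 18.37 + 1.07 = 33.73 ≈ 33.7 mm.
Rainfall = ε × PW = 0.3 × 33.7 = 10.1 mm.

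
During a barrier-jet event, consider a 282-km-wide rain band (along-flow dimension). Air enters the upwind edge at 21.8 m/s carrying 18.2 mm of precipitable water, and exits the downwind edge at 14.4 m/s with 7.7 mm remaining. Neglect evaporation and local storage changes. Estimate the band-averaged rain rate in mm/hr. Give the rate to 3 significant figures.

R ≈ 3.65 mm/hr

Column moisture flux per unit crosswind length is F = V × PW.
Inflow: F_in = 21.8 × 18.2 = 396.76 mm·m/s
Outflow: F_out = 14.4 × 7.7 = 110.88 mm·m/s
Steady-state rate R = (F_in − F_out)/L = (396.76 − 110.88) / 282000 m = 1.014e-03 mm/s.
R = 1.014e-03 × 3600 = 3.65 mm/hr.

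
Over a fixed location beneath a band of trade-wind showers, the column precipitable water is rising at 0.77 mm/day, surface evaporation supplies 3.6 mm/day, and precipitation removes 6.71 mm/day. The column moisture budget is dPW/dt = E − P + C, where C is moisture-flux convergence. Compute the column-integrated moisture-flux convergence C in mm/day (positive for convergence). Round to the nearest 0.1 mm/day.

C ≈ 3.9 mm/day

dPW/dt = +0.77 mm/day.
C = dPW/dt − E + P = (+0.77) − 3.6 + 6.71 = 3.9 mm/day.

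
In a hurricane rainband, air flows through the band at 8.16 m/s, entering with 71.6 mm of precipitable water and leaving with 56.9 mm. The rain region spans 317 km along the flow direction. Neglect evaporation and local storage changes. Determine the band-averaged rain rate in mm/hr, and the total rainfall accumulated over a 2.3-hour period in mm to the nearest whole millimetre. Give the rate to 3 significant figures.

R ≈ 1.36 mm/hr; total ≈ 3 mm

Column moisture flux per unit crosswind length is F = V × PW.
Inflow: F_in = 8.16 × 71.6 = 584.256 mm·m/s
Outflow: F_out = 8.16 × 56.9 = 464.304 mm·m/s
Steady-state rate R = (F_in − F_out)/L = (584.256 − 464.304) / 317000 m = 3.784e-04 mm/s.
R = 3.784e-04 × 3600 = 1.36 mm/hr.
Over 2.3 h: total = 1.36 × 2.3 = 3.128 ≈ 3 mm.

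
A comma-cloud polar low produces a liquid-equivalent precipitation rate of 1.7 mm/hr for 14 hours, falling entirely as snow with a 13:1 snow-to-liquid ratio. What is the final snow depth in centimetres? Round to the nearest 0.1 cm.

Liquid-equivalent depth = 1.7 × 14 = 23.8 mm.
Snow depth = 23.8 mm × 13 = 309.4 mm = 30.9 cm.

snow depth ≈ 30.9 cm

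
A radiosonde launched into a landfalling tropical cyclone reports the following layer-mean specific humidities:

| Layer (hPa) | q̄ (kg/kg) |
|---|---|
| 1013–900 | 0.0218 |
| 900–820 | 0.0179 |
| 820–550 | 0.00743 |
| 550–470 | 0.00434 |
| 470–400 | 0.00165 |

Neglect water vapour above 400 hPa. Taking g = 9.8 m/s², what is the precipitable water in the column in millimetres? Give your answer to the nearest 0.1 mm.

PW ≈ 64.9 mm

Precipitable water is the column-integrated vapour mass per unit area: PW = (1/g) Σ q̄ Δp, with q in kg/kg and Δp in Pa (1 kg/m² of water = 1 mm).
Layer 1013–900 hPa: Δp = 113 hPa = 11300 Pa, q̄ = 0.0218 kg/kg → 0.0218 × 11300 / 9.8 = 25.14 mm
Layer 900–820 hPa: Δp = 80 hPa = 8000 Pa, q̄ = 0.0179 kg/kg → 0.0179 × 8000 / 9.8 = 14.61 mm
Layer 820–550 hPa: Δp = 270 hPa = 27000 Pa, q̄ = 0.00743 kg/kg → 0.00743 × 27000 / 9.8 = 20.47 mm
Layer 550–470 hPa: Δp = 80 hPa = 8000 Pa, q̄ = 0.00434 kg/kg → 0.00434 × 8000 / 9.8 = 3.54 mm
Layer 470–400 hPa: Δp = 70 hPa = 7000 Pa, q̄ = 0.00165 kg/kg → 0.00165 × 7000 / 9.8 = 1.18 mm
PW = 25.14 + 14.61 + 20.47 + 3.54 + 1.18 = 64.94 ≈ 64.9 mm.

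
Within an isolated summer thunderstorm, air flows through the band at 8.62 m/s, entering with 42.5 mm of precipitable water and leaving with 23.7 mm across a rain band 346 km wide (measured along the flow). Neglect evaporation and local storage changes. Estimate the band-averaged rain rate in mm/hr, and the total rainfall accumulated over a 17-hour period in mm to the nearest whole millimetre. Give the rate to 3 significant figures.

Column moisture flux per unit crosswind length is F = V × PW.
Inflow: F_in = 8.62 × 42.5 = 366.35 mm·m/s
Outflow: F_out = 8.62 × 23.7 = 204.294 mm·m/s
Steady-state rate R = (F_in − F_out)/L = (366.35 − 204.294) / 346000 m = 4.684e-04 mm/s.
R = 4.684e-04 × 3600 = 1.69 mm/hr.
Over 17 h: total = 1.69 × 17 = 28.73 ≈ 29 mm.

R ≈ 1.69 mm/hr; total ≈ 29 mm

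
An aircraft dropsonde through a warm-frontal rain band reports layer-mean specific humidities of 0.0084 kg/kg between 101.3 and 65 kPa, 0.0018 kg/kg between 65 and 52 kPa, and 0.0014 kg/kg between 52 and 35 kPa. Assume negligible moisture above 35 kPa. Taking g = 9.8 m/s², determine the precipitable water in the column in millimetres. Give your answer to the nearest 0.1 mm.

Precipitable water is the column-integrated vapour mass per unit area: PW = (1/g) Σ q̄ Δp, with q in kg/kg and Δp in Pa (1 kg/m² of water = 1 mm).
Layer 101.3–65 kPa: Δp = 363 hPa = 36300 Pa, q̄ = 0.0084 kg/kg → 0.0084 × 36300 / 9.8 = 31.11 mm
Layer 65–52 kPa: Δp = 130 hPa = 13000 Pa, q̄ = 0.0018 kg/kg → 0.0018 × 13000 / 9.8 = 2.39 mm
Layer 52–35 kPa: Δp = 170 hPa = 17000 Pa, q̄ = 0.0014 kg/kg → 0.0014 × 17000 / 9.8 = 2.43 mm
PW = 31.11 + 2.39 + 2.43 = 35.93 ≈ 35.9 mm.

PW ≈ 35.9 mm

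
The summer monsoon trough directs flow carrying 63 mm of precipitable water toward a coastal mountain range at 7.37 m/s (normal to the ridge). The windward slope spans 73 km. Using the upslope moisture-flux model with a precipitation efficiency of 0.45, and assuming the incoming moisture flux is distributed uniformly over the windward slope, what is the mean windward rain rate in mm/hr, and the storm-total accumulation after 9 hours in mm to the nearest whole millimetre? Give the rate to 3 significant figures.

R ≈ 10.3 mm/hr; total ≈ 93 mm

Incoming column moisture flux per unit ridge length: F = V × PW = 7.37 × 63 = 464.31 mm·m/s.
Spread over the 73 km slope with efficiency ε = 0.45: R = ε·F/W = 0.45 × 464.31 / 73000 m = 2.862e-03 mm/s.
R = 2.862e-03 × 3600 = 10.3 mm/hr.
Over 9 h: total = 10.3 × 9 = 92.7 ≈ 93 mm.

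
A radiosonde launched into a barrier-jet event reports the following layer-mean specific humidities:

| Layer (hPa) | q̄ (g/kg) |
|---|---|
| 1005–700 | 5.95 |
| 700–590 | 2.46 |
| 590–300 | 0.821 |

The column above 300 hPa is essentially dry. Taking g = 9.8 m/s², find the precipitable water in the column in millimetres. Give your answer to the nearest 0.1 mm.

PW ≈ 23.7 mm

Precipitable water is the column-integrated vapour mass per unit area: PW = (1/g) Σ q̄ Δp, with q in kg/kg and Δp in Pa (1 kg/m² of water = 1 mm).
Layer 1005–700 hPa: Δp = 305 hPa = 30500 Pa, q̄ = 0.00595 kg/kg → 0.00595 × 30500 / 9.8 = 18.52 mm
Layer 700–590 hPa: Δp = 110 hPa = 11000 Pa, q̄ = 0.00246 kg/kg → 0.00246 × 11000 / 9.8 = 2.76 mm
Layer 590–300 hPa: Δp = 290 hPa = 29000 Pa, q̄ = 0.000821 kg/kg → 0.000821 × 29000 / 9.8 = 2.43 mm
PW = 18.52 + 2.76 + 2.43 = 23.71 ≈ 23.7 mm.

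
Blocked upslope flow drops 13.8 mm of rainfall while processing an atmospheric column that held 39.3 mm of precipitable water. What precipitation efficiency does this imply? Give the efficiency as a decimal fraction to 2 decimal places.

ε = rainfall / PW = 13.8 / 39.3 = 0.35.

ε ≈ 0.35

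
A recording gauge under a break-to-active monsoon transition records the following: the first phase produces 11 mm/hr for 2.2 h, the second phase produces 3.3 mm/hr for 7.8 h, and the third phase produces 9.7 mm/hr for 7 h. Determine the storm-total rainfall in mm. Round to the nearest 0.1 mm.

total ≈ 117.8 mm

Total = Σ Rᵢ Δtᵢ = 11 × 2.2 + 3.3 × 7.8 + 9.7 × 7
      = 24.2 + 25.74 + 67.9 = 117.8 mm.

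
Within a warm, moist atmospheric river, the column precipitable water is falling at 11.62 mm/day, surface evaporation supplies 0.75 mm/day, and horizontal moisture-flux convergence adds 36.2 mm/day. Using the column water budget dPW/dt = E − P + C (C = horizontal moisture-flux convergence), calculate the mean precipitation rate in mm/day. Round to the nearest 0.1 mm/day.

P ≈ 48.6 mm/day

dPW/dt = -11.62 mm/day.
P = E + C − dPW/dt = 0.75 + (36.2) − (-11.62) = 48.6 mm/day.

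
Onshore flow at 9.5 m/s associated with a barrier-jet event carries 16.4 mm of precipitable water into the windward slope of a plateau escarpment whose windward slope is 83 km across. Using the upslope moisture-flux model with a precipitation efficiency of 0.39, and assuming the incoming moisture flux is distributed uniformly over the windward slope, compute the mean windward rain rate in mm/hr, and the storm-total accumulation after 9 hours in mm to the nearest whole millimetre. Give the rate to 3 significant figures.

R ≈ 2.64 mm/hr; total ≈ 24 mm

Incoming column moisture flux per unit ridge length: F = V × PW = 9.5 × 16.4 = 155.8 mm·m/s.
Spread over the 83 km slope with efficiency ε = 0.39: R = ε·F/W = 0.39 × 155.8 / 83000 m = 7.321e-04 mm/s.
R = 7.321e-04 × 3600 = 2.64 mm/hr.
Over 9 h: total = 2.64 × 9 = 23.76 ≈ 24 mm.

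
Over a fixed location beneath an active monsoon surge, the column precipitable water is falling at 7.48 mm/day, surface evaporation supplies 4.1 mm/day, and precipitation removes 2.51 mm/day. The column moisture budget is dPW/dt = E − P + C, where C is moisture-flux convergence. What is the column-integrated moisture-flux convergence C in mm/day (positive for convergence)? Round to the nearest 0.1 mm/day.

C ≈ -9.1 mm/day

dPW/dt = -7.48 mm/day.
C = dPW/dt − E + P = (-7.48) − 4.1 + 2.51 = -9.1 mm/day.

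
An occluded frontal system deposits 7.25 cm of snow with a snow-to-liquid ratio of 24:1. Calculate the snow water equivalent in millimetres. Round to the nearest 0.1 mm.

SWE = snow depth / ratio = 7.25 cm / 24 = 0.302 cm = 3.0 mm.

SWE ≈ 3.0 mm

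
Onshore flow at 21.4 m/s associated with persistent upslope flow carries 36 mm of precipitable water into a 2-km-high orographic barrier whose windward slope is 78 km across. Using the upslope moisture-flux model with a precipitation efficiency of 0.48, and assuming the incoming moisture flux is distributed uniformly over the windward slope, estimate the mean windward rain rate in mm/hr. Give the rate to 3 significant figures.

R ≈ 17.1 mm/hr

Incoming column moisture flux per unit ridge length: F = V × PW = 21.4 × 36 = 770.4 mm·m/s.
Spread over the 78 km slope with efficiency ε = 0.48: R = ε·F/W = 0.48 × 770.4 / 78000 m = 4.741e-03 mm/s.
R = 4.741e-03 × 3600 = 17.1 mm/hr.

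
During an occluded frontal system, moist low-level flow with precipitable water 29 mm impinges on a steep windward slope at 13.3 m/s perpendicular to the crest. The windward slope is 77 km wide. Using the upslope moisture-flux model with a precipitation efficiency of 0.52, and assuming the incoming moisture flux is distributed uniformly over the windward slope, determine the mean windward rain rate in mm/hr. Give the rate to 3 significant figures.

Incoming column moisture flux per unit ridge length: F = V × PW = 13.3 × 29 = 385.7 mm·m/s.
Spread over the 77 km slope with efficiency ε = 0.52: R = ε·F/W = 0.52 × 385.7 / 77000 m = 2.605e-03 mm/s.
R = 2.605e-03 × 3600 = 9.38 mm/hr.

R ≈ 9.38 mm/hr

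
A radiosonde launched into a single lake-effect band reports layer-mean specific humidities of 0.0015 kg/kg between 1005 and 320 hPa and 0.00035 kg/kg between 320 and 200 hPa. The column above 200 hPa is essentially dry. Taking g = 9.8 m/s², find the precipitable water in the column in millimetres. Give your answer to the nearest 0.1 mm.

PW ≈ 10.9 mm

Precipitable water is the column-integrated vapour mass per unit area: PW = (1/g) Σ q̄ Δp, with q in kg/kg and Δp in Pa (1 kg/m² of water = 1 mm).
Layer 1005–320 hPa: Δp = 685 hPa = 68500 Pa, q̄ = 0.0015 kg/kg → 0.0015 × 68500 / 9.8 = 10.48 mm
Layer 320–200 hPa: Δp = 120 hPa = 12000 Pa, q̄ = 0.00035 kg/kg → 0.00035 × 12000 / 9.8 = 0.43 mm
PW = 10.48 + 0.43 = 10.91 ≈ 10.9 mm.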